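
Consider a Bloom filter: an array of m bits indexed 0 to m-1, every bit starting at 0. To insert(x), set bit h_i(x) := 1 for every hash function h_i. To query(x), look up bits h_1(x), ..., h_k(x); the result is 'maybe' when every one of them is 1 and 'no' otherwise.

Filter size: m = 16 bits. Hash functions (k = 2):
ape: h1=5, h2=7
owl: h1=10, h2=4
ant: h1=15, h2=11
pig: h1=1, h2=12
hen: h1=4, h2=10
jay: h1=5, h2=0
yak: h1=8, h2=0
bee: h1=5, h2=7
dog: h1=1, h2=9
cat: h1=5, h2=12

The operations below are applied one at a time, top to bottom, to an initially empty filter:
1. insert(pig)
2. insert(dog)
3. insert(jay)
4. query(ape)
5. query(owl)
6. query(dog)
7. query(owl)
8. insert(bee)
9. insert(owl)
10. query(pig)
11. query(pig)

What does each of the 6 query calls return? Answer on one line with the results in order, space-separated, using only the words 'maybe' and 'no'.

Answer: no no maybe no maybe maybe

Derivation:
Start: bits=0000000000000000
Op 1: insert pig -> sets bits 1 12 -> bits=0100000000001000
Op 2: insert dog -> sets bits 1 9 -> bits=0100000001001000
Op 3: insert jay -> sets bits 0 5 -> bits=1100010001001000
Op 4: query ape -> checks bit5=1, bit7=0 (has a 0) -> no
Op 5: query owl -> checks bit4=0, bit10=0 (has a 0) -> no
Op 6: query dog -> checks bit1=1, bit9=1 (all 1) -> maybe
Op 7: query owl -> checks bit4=0, bit10=0 (has a 0) -> no
Op 8: insert bee -> sets bits 5 7 -> bits=1100010101001000
Op 9: insert owl -> sets bits 4 10 -> bits=1100110101101000
Op 10: query pig -> checks bit1=1, bit12=1 (all 1) -> maybe
Op 11: query pig -> checks bit1=1, bit12=1 (all 1) -> maybe
Query results in order: no no maybe no maybe maybe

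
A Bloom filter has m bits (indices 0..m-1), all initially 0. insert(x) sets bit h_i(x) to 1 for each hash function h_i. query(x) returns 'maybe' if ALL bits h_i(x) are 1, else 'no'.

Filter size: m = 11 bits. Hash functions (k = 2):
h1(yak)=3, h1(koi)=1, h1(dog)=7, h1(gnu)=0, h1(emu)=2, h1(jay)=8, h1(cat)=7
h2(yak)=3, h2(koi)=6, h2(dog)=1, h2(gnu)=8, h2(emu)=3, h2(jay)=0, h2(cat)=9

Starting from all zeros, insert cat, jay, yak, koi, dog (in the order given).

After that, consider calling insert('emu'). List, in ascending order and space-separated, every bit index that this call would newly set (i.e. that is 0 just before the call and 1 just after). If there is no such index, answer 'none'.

Answer: 2

Derivation:
Start: bits=00000000000
After insert 'cat': sets bits 7 9 -> bits=00000001010
After insert 'jay': sets bits 0 8 -> bits=10000001110
After insert 'yak': sets bits 3 -> bits=10010001110
After insert 'koi': sets bits 1 6 -> bits=11010011110
After insert 'dog': sets bits 1 7 -> bits=11010011110
insert 'emu' would touch bits 2 3; currently bit2=0, bit3=1
Bits that are 0 among those (would change 0->1): 2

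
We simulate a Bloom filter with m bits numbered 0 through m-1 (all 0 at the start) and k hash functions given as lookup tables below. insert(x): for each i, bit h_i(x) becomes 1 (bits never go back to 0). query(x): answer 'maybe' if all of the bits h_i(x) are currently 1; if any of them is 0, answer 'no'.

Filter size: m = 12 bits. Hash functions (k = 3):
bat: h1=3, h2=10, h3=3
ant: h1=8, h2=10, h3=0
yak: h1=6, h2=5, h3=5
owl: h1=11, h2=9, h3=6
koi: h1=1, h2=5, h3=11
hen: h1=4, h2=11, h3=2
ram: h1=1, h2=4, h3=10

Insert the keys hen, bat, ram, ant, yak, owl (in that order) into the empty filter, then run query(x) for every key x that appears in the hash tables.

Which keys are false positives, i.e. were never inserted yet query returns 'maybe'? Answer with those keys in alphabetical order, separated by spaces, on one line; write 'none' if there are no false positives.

Start: bits=000000000000
After insert 'hen': sets bits 2 4 11 -> bits=001010000001
After insert 'bat': sets bits 3 10 -> bits=001110000011
After insert 'ram': sets bits 1 4 10 -> bits=011110000011
After insert 'ant': sets bits 0 8 10 -> bits=111110001011
After insert 'yak': sets bits 5 6 -> bits=111111101011
After insert 'owl': sets bits 6 9 11 -> bits=111111101111
Not inserted: koi — query each against bits=111111101111:
query koi: checks bit1=1, bit5=1, bit11=1 (all 1) -> maybe => FALSE POSITIVE
False positives (alphabetical): koi

Answer: koi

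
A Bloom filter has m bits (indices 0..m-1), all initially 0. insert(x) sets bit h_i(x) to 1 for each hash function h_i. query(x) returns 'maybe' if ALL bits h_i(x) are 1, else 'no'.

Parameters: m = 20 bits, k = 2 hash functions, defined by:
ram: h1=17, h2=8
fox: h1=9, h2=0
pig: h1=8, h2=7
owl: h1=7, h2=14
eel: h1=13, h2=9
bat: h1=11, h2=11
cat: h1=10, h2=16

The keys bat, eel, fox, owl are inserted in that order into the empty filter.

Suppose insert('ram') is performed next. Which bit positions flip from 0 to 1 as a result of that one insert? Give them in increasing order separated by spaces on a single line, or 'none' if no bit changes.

Start: bits=00000000000000000000
After insert 'bat': sets bits 11 -> bits=00000000000100000000
After insert 'eel': sets bits 9 13 -> bits=00000000010101000000
After insert 'fox': sets bits 0 9 -> bits=10000000010101000000
After insert 'owl': sets bits 7 14 -> bits=10000001010101100000
insert 'ram' would touch bits 8 17; currently bit8=0, bit17=0
Bits that are 0 among those (would change 0->1): 8 17

Answer: 8 17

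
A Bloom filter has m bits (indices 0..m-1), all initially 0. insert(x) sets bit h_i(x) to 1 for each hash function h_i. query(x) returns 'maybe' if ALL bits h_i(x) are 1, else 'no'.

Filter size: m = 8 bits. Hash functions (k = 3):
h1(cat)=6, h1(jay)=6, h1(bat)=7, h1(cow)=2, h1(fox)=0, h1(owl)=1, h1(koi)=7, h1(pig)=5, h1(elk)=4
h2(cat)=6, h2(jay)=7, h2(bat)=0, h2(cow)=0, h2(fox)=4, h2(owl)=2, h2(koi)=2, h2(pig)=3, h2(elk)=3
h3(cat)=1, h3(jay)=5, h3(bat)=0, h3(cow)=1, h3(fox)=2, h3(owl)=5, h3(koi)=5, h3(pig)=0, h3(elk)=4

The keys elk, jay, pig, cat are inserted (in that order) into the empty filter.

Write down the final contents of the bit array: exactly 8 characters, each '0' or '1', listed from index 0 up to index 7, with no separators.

Start: bits=00000000
After insert 'elk': sets bits 3 4 -> bits=00011000
After insert 'jay': sets bits 5 6 7 -> bits=00011111
After insert 'pig': sets bits 0 3 5 -> bits=10011111
After insert 'cat': sets bits 1 6 -> bits=11011111

Answer: 11011111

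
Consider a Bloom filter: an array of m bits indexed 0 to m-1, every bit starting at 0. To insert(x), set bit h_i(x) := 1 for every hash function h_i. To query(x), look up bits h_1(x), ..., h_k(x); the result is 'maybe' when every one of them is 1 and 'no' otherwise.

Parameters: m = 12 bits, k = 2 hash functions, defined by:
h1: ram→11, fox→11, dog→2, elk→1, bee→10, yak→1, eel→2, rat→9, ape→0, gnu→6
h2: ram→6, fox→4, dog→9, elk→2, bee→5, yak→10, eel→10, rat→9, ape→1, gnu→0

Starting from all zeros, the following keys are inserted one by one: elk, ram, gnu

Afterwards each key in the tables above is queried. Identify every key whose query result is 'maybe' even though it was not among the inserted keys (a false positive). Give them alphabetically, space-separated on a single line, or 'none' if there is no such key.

Answer: ape

Derivation:
Start: bits=000000000000
After insert 'elk': sets bits 1 2 -> bits=011000000000
After insert 'ram': sets bits 6 11 -> bits=011000100001
After insert 'gnu': sets bits 0 6 -> bits=111000100001
Not inserted: ape bee dog eel fox rat yak — query each against bits=111000100001:
query ape: checks bit0=1, bit1=1 (all 1) -> maybe => FALSE POSITIVE
query bee: checks bit5=0, bit10=0 (has a 0) -> no => not a false positive
query dog: checks bit2=1, bit9=0 (has a 0) -> no => not a false positive
query eel: checks bit2=1, bit10=0 (has a 0) -> no => not a false positive
query fox: checks bit4=0, bit11=1 (has a 0) -> no => not a false positive
query rat: checks bit9=0 (has a 0) -> no => not a false positive
query yak: checks bit1=1, bit10=0 (has a 0) -> no => not a false positive
False positives (alphabetical): ape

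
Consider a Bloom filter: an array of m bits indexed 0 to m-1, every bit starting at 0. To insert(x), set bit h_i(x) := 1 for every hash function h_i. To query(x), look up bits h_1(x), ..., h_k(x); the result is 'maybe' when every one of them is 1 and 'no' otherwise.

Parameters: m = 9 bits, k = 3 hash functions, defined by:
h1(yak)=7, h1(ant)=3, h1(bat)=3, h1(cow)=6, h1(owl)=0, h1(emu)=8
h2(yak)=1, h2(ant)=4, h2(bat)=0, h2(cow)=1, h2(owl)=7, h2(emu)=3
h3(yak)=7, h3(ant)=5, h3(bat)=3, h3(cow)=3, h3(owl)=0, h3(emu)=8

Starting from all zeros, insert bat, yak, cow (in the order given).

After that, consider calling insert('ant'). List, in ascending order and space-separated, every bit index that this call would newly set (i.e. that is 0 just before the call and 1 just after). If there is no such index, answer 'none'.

Answer: 4 5

Derivation:
Start: bits=000000000
After insert 'bat': sets bits 0 3 -> bits=100100000
After insert 'yak': sets bits 1 7 -> bits=110100010
After insert 'cow': sets bits 1 3 6 -> bits=110100110
insert 'ant' would touch bits 3 4 5; currently bit3=1, bit4=0, bit5=0
Bits that are 0 among those (would change 0->1): 4 5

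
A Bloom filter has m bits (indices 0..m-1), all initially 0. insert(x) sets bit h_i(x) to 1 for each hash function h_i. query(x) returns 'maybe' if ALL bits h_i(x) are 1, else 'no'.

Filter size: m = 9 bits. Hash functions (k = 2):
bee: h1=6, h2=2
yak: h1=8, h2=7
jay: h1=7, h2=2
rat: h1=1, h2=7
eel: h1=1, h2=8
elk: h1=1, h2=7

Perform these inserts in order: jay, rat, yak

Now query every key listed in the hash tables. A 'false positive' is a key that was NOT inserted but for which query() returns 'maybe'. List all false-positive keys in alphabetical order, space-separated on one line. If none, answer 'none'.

Answer: eel elk

Derivation:
Start: bits=000000000
After insert 'jay': sets bits 2 7 -> bits=001000010
After insert 'rat': sets bits 1 7 -> bits=011000010
After insert 'yak': sets bits 7 8 -> bits=011000011
Not inserted: bee eel elk — query each against bits=011000011:
query bee: checks bit2=1, bit6=0 (has a 0) -> no => not a false positive
query eel: checks bit1=1, bit8=1 (all 1) -> maybe => FALSE POSITIVE
query elk: checks bit1=1, bit7=1 (all 1) -> maybe => FALSE POSITIVE
False positives (alphabetical): eel elk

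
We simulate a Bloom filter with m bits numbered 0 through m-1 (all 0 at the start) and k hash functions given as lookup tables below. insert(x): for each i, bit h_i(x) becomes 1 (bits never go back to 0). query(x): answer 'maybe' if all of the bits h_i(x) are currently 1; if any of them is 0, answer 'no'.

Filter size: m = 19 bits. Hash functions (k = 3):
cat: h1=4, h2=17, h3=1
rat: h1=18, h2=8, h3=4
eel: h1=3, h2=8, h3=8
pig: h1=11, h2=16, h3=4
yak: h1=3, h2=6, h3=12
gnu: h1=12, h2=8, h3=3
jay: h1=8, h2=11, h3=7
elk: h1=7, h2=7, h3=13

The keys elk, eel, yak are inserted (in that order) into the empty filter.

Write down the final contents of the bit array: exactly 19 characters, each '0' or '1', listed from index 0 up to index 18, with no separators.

Start: bits=0000000000000000000
After insert 'elk': sets bits 7 13 -> bits=0000000100000100000
After insert 'eel': sets bits 3 8 -> bits=0001000110000100000
After insert 'yak': sets bits 3 6 12 -> bits=0001001110001100000

Answer: 0001001110001100000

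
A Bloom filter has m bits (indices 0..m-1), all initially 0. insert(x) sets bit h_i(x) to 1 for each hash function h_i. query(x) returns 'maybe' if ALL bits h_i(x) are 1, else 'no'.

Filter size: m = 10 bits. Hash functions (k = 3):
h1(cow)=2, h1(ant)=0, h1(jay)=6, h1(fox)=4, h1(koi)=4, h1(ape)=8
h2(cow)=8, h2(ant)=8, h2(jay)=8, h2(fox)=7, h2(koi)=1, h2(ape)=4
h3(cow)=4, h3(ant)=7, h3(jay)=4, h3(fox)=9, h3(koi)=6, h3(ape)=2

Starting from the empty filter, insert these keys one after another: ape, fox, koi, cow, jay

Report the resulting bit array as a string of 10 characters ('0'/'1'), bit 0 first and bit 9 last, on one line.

Answer: 0110101111

Derivation:
Start: bits=0000000000
After insert 'ape': sets bits 2 4 8 -> bits=0010100010
After insert 'fox': sets bits 4 7 9 -> bits=0010100111
After insert 'koi': sets bits 1 4 6 -> bits=0110101111
After insert 'cow': sets bits 2 4 8 -> bits=0110101111
After insert 'jay': sets bits 4 6 8 -> bits=0110101111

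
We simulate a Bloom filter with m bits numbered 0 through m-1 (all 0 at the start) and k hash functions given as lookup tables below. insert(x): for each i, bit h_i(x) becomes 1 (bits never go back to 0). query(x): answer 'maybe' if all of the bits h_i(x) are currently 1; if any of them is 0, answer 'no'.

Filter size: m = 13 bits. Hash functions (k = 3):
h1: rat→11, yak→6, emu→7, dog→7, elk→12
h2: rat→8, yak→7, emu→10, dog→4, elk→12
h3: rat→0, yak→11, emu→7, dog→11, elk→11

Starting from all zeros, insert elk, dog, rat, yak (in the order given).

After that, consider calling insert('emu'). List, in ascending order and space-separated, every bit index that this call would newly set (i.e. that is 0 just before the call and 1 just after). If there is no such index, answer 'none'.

Start: bits=0000000000000
After insert 'elk': sets bits 11 12 -> bits=0000000000011
After insert 'dog': sets bits 4 7 11 -> bits=0000100100011
After insert 'rat': sets bits 0 8 11 -> bits=1000100110011
After insert 'yak': sets bits 6 7 11 -> bits=1000101110011
insert 'emu' would touch bits 7 10; currently bit7=1, bit10=0
Bits that are 0 among those (would change 0->1): 10

Answer: 10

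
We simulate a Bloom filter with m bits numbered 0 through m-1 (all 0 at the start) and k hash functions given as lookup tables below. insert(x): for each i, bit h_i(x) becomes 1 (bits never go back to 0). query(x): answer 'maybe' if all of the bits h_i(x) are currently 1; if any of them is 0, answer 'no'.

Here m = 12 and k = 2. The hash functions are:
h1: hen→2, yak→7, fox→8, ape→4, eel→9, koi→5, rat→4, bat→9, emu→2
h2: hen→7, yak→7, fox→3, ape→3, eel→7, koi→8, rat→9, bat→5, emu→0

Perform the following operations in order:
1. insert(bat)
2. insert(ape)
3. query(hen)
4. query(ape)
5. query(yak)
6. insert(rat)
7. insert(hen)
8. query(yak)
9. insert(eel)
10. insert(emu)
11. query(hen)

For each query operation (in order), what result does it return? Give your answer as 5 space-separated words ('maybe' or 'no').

Answer: no maybe no maybe maybe

Derivation:
Start: bits=000000000000
Op 1: insert bat -> sets bits 5 9 -> bits=000001000100
Op 2: insert ape -> sets bits 3 4 -> bits=000111000100
Op 3: query hen -> checks bit2=0, bit7=0 (has a 0) -> no
Op 4: query ape -> checks bit3=1, bit4=1 (all 1) -> maybe
Op 5: query yak -> checks bit7=0 (has a 0) -> no
Op 6: insert rat -> sets bits 4 9 -> bits=000111000100
Op 7: insert hen -> sets bits 2 7 -> bits=001111010100
Op 8: query yak -> checks bit7=1 (all 1) -> maybe
Op 9: insert eel -> sets bits 7 9 -> bits=001111010100
Op 10: insert emu -> sets bits 0 2 -> bits=101111010100
Op 11: query hen -> checks bit2=1, bit7=1 (all 1) -> maybe
Query results in order: no maybe no maybe maybe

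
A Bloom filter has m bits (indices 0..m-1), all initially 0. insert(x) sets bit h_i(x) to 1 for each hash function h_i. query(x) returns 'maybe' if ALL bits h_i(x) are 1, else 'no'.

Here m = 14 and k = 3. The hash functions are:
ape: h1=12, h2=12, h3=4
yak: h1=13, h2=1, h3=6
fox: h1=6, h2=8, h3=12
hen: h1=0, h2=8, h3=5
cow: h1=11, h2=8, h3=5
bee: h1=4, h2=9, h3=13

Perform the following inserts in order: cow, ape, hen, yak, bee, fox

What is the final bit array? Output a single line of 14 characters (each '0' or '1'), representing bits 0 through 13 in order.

Start: bits=00000000000000
After insert 'cow': sets bits 5 8 11 -> bits=00000100100100
After insert 'ape': sets bits 4 12 -> bits=00001100100110
After insert 'hen': sets bits 0 5 8 -> bits=10001100100110
After insert 'yak': sets bits 1 6 13 -> bits=11001110100111
After insert 'bee': sets bits 4 9 13 -> bits=11001110110111
After insert 'fox': sets bits 6 8 12 -> bits=11001110110111

Answer: 11001110110111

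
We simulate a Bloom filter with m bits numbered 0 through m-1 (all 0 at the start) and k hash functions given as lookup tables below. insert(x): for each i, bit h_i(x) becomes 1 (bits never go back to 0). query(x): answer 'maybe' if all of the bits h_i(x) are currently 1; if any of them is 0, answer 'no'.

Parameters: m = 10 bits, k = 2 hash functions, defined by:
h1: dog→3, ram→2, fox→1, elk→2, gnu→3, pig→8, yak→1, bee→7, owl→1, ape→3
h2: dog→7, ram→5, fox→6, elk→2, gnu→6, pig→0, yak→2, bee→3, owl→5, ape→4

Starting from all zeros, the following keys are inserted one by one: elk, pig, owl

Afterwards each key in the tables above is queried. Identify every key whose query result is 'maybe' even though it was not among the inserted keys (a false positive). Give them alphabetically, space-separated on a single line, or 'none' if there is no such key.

Answer: ram yak

Derivation:
Start: bits=0000000000
After insert 'elk': sets bits 2 -> bits=0010000000
After insert 'pig': sets bits 0 8 -> bits=1010000010
After insert 'owl': sets bits 1 5 -> bits=1110010010
Not inserted: ape bee dog fox gnu ram yak — query each against bits=1110010010:
query ape: checks bit3=0, bit4=0 (has a 0) -> no => not a false positive
query bee: checks bit3=0, bit7=0 (has a 0) -> no => not a false positive
query dog: checks bit3=0, bit7=0 (has a 0) -> no => not a false positive
query fox: checks bit1=1, bit6=0 (has a 0) -> no => not a false positive
query gnu: checks bit3=0, bit6=0 (has a 0) -> no => not a false positive
query ram: checks bit2=1, bit5=1 (all 1) -> maybe => FALSE POSITIVE
query yak: checks bit1=1, bit2=1 (all 1) -> maybe => FALSE POSITIVE
False positives (alphabetical): ram yak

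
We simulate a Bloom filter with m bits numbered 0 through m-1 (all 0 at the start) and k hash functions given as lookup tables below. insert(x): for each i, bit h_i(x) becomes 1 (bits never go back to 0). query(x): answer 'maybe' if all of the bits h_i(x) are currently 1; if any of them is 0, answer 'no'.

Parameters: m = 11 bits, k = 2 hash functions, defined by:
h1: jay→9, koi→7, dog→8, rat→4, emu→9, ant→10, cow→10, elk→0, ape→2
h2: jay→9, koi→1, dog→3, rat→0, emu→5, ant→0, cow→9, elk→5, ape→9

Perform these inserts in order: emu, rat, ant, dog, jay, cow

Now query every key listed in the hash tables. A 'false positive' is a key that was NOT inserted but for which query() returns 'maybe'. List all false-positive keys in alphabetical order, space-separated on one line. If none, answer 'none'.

Answer: elk

Derivation:
Start: bits=00000000000
After insert 'emu': sets bits 5 9 -> bits=00000100010
After insert 'rat': sets bits 0 4 -> bits=10001100010
After insert 'ant': sets bits 0 10 -> bits=10001100011
After insert 'dog': sets bits 3 8 -> bits=10011100111
After insert 'jay': sets bits 9 -> bits=10011100111
After insert 'cow': sets bits 9 10 -> bits=10011100111
Not inserted: ape elk koi — query each against bits=10011100111:
query ape: checks bit2=0, bit9=1 (has a 0) -> no => not a false positive
query elk: checks bit0=1, bit5=1 (all 1) -> maybe => FALSE POSITIVE
query koi: checks bit1=0, bit7=0 (has a 0) -> no => not a false positive
False positives (alphabetical): elk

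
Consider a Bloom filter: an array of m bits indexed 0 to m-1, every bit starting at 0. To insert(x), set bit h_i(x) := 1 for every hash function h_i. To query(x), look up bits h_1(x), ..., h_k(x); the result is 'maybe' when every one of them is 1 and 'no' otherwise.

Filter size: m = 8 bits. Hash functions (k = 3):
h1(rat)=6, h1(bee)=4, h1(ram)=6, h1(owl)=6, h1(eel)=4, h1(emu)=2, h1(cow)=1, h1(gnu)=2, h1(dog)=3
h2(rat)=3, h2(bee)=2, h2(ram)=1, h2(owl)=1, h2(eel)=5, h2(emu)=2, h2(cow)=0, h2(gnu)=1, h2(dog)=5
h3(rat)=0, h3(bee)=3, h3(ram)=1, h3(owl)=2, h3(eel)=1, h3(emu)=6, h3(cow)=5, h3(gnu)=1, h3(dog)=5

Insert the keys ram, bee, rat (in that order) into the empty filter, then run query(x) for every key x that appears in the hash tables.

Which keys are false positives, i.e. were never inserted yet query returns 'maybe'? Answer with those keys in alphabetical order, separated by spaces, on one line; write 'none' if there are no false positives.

Answer: emu gnu owl

Derivation:
Start: bits=00000000
After insert 'ram': sets bits 1 6 -> bits=01000010
After insert 'bee': sets bits 2 3 4 -> bits=01111010
After insert 'rat': sets bits 0 3 6 -> bits=11111010
Not inserted: cow dog eel emu gnu owl — query each against bits=11111010:
query cow: checks bit0=1, bit1=1, bit5=0 (has a 0) -> no => not a false positive
query dog: checks bit3=1, bit5=0 (has a 0) -> no => not a false positive
query eel: checks bit1=1, bit4=1, bit5=0 (has a 0) -> no => not a false positive
query emu: checks bit2=1, bit6=1 (all 1) -> maybe => FALSE POSITIVE
query gnu: checks bit1=1, bit2=1 (all 1) -> maybe => FALSE POSITIVE
query owl: checks bit1=1, bit2=1, bit6=1 (all 1) -> maybe => FALSE POSITIVE
False positives (alphabetical): emu gnu owl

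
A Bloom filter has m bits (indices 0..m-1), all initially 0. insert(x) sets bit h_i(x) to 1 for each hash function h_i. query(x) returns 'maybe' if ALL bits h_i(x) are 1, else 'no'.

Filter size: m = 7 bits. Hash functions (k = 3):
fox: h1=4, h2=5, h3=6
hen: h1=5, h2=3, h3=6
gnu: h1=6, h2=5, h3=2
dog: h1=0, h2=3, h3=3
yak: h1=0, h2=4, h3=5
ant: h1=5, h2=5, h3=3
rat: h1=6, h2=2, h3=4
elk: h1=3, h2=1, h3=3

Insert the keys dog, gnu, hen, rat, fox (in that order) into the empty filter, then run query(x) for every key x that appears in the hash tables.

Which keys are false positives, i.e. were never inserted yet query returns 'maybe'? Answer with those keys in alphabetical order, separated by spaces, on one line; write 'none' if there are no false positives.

Answer: ant yak

Derivation:
Start: bits=0000000
After insert 'dog': sets bits 0 3 -> bits=1001000
After insert 'gnu': sets bits 2 5 6 -> bits=1011011
After insert 'hen': sets bits 3 5 6 -> bits=1011011
After insert 'rat': sets bits 2 4 6 -> bits=1011111
After insert 'fox': sets bits 4 5 6 -> bits=1011111
Not inserted: ant elk yak — query each against bits=1011111:
query ant: checks bit3=1, bit5=1 (all 1) -> maybe => FALSE POSITIVE
query elk: checks bit1=0, bit3=1 (has a 0) -> no => not a false positive
query yak: checks bit0=1, bit4=1, bit5=1 (all 1) -> maybe => FALSE POSITIVE
False positives (alphabetical): ant yak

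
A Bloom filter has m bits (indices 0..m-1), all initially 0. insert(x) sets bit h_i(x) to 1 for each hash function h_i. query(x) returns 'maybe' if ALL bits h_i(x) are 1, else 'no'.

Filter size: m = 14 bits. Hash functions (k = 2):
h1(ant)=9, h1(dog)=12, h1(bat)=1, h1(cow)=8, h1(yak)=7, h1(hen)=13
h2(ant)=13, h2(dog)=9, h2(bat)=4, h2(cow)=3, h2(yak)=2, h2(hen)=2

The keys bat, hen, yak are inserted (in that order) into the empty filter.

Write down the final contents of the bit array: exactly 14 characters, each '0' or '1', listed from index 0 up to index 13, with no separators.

Start: bits=00000000000000
After insert 'bat': sets bits 1 4 -> bits=01001000000000
After insert 'hen': sets bits 2 13 -> bits=01101000000001
After insert 'yak': sets bits 2 7 -> bits=01101001000001

Answer: 01101001000001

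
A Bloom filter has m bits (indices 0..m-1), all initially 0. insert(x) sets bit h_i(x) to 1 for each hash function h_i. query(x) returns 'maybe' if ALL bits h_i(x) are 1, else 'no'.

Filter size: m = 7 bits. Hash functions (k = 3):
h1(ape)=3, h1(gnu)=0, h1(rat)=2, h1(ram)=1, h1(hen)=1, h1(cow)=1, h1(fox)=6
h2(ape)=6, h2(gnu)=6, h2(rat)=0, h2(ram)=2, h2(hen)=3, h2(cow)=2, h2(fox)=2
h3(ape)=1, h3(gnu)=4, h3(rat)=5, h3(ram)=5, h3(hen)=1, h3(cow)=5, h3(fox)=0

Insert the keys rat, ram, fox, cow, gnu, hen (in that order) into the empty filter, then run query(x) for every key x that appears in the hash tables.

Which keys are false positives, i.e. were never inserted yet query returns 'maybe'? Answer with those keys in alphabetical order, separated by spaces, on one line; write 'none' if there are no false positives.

Start: bits=0000000
After insert 'rat': sets bits 0 2 5 -> bits=1010010
After insert 'ram': sets bits 1 2 5 -> bits=1110010
After insert 'fox': sets bits 0 2 6 -> bits=1110011
After insert 'cow': sets bits 1 2 5 -> bits=1110011
After insert 'gnu': sets bits 0 4 6 -> bits=1110111
After insert 'hen': sets bits 1 3 -> bits=1111111
Not inserted: ape — query each against bits=1111111:
query ape: checks bit1=1, bit3=1, bit6=1 (all 1) -> maybe => FALSE POSITIVE
False positives (alphabetical): ape

Answer: ape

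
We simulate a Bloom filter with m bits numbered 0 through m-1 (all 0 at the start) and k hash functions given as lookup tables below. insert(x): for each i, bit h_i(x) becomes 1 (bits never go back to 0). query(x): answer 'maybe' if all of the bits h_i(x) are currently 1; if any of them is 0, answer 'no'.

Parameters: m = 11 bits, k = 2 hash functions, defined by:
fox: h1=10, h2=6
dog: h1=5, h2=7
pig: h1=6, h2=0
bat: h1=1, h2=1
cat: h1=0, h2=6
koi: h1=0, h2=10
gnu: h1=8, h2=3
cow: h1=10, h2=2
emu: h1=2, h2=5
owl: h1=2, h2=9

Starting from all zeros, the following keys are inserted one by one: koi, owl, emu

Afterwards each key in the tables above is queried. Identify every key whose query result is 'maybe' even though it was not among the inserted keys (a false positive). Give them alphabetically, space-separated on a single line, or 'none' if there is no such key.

Start: bits=00000000000
After insert 'koi': sets bits 0 10 -> bits=10000000001
After insert 'owl': sets bits 2 9 -> bits=10100000011
After insert 'emu': sets bits 2 5 -> bits=10100100011
Not inserted: bat cat cow dog fox gnu pig — query each against bits=10100100011:
query bat: checks bit1=0 (has a 0) -> no => not a false positive
query cat: checks bit0=1, bit6=0 (has a 0) -> no => not a false positive
query cow: checks bit2=1, bit10=1 (all 1) -> maybe => FALSE POSITIVE
query dog: checks bit5=1, bit7=0 (has a 0) -> no => not a false positive
query fox: checks bit6=0, bit10=1 (has a 0) -> no => not a false positive
query gnu: checks bit3=0, bit8=0 (has a 0) -> no => not a false positive
query pig: checks bit0=1, bit6=0 (has a 0) -> no => not a false positive
False positives (alphabetical): cow

Answer: cow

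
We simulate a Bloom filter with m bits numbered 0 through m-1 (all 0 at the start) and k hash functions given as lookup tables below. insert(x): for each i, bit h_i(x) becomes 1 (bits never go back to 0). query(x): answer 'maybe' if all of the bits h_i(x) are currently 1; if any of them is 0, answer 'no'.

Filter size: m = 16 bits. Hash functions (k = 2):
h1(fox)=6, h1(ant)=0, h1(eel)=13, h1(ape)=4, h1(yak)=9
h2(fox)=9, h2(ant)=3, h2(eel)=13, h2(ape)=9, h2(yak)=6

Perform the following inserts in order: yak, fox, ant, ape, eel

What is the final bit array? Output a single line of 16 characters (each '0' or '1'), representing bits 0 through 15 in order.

Answer: 1001101001000100

Derivation:
Start: bits=0000000000000000
After insert 'yak': sets bits 6 9 -> bits=0000001001000000
After insert 'fox': sets bits 6 9 -> bits=0000001001000000
After insert 'ant': sets bits 0 3 -> bits=1001001001000000
After insert 'ape': sets bits 4 9 -> bits=1001101001000000
After insert 'eel': sets bits 13 -> bits=1001101001000100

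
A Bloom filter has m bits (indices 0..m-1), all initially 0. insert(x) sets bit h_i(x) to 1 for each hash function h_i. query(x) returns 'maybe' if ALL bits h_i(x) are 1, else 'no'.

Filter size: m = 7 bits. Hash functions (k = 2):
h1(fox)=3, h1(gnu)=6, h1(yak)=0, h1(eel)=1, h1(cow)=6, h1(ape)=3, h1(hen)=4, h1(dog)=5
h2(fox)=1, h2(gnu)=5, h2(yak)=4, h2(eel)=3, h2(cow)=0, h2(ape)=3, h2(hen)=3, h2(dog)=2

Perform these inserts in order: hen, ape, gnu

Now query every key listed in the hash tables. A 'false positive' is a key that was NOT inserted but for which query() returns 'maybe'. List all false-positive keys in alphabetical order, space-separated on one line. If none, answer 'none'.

Start: bits=0000000
After insert 'hen': sets bits 3 4 -> bits=0001100
After insert 'ape': sets bits 3 -> bits=0001100
After insert 'gnu': sets bits 5 6 -> bits=0001111
Not inserted: cow dog eel fox yak — query each against bits=0001111:
query cow: checks bit0=0, bit6=1 (has a 0) -> no => not a false positive
query dog: checks bit2=0, bit5=1 (has a 0) -> no => not a false positive
query eel: checks bit1=0, bit3=1 (has a 0) -> no => not a false positive
query fox: checks bit1=0, bit3=1 (has a 0) -> no => not a false positive
query yak: checks bit0=0, bit4=1 (has a 0) -> no => not a false positive
False positives (alphabetical): none

Answer: none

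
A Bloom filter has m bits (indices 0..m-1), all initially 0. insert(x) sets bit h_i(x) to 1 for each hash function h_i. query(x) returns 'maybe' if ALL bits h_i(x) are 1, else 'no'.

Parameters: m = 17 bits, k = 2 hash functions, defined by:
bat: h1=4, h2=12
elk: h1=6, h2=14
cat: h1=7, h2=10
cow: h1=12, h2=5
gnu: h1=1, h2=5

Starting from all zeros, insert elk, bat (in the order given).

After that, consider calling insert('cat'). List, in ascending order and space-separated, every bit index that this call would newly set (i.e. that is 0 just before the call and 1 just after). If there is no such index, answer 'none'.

Start: bits=00000000000000000
After insert 'elk': sets bits 6 14 -> bits=00000010000000100
After insert 'bat': sets bits 4 12 -> bits=00001010000010100
insert 'cat' would touch bits 7 10; currently bit7=0, bit10=0
Bits that are 0 among those (would change 0->1): 7 10

Answer: 7 10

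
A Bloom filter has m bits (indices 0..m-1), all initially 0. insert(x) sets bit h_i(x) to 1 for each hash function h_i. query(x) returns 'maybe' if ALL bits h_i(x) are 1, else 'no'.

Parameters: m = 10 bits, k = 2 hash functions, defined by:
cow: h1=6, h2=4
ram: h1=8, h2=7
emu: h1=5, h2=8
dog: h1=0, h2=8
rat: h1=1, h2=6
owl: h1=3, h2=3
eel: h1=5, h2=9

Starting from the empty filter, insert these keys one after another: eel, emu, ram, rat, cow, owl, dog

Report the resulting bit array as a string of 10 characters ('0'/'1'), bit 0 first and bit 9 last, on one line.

Answer: 1101111111

Derivation:
Start: bits=0000000000
After insert 'eel': sets bits 5 9 -> bits=0000010001
After insert 'emu': sets bits 5 8 -> bits=0000010011
After insert 'ram': sets bits 7 8 -> bits=0000010111
After insert 'rat': sets bits 1 6 -> bits=0100011111
After insert 'cow': sets bits 4 6 -> bits=0100111111
After insert 'owl': sets bits 3 -> bits=0101111111
After insert 'dog': sets bits 0 8 -> bits=1101111111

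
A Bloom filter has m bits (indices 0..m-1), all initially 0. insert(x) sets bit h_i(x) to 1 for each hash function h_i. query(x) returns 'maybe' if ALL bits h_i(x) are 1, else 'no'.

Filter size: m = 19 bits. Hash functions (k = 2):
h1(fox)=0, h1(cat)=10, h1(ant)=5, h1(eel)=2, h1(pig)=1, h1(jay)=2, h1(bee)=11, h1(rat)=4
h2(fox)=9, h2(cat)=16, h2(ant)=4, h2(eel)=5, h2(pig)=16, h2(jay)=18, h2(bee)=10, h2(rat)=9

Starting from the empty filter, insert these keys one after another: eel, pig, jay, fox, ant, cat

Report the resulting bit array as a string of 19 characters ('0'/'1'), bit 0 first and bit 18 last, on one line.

Start: bits=0000000000000000000
After insert 'eel': sets bits 2 5 -> bits=0010010000000000000
After insert 'pig': sets bits 1 16 -> bits=0110010000000000100
After insert 'jay': sets bits 2 18 -> bits=0110010000000000101
After insert 'fox': sets bits 0 9 -> bits=1110010001000000101
After insert 'ant': sets bits 4 5 -> bits=1110110001000000101
After insert 'cat': sets bits 10 16 -> bits=1110110001100000101

Answer: 1110110001100000101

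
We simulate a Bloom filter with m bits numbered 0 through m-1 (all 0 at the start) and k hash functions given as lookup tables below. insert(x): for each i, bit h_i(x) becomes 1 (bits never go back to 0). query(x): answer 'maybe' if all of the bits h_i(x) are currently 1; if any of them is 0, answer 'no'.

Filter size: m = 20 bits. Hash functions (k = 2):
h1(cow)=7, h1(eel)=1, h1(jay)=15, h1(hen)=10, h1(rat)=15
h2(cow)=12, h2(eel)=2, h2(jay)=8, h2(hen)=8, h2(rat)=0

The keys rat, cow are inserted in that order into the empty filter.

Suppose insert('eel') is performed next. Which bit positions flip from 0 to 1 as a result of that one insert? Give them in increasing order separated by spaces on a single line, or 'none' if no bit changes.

Answer: 1 2

Derivation:
Start: bits=00000000000000000000
After insert 'rat': sets bits 0 15 -> bits=10000000000000010000
After insert 'cow': sets bits 7 12 -> bits=10000001000010010000
insert 'eel' would touch bits 1 2; currently bit1=0, bit2=0
Bits that are 0 among those (would change 0->1): 1 2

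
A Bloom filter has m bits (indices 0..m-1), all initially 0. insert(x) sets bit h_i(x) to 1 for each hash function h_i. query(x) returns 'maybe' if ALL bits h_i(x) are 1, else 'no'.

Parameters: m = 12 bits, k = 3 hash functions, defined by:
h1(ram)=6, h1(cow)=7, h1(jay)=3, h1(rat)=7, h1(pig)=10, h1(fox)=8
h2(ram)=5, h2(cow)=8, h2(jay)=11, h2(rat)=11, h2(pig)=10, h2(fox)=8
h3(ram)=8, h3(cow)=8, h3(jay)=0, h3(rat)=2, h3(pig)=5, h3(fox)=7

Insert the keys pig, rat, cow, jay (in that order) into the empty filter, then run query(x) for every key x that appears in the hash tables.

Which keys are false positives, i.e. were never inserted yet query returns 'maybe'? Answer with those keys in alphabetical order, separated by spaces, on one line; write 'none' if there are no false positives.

Answer: fox

Derivation:
Start: bits=000000000000
After insert 'pig': sets bits 5 10 -> bits=000001000010
After insert 'rat': sets bits 2 7 11 -> bits=001001010011
After insert 'cow': sets bits 7 8 -> bits=001001011011
After insert 'jay': sets bits 0 3 11 -> bits=101101011011
Not inserted: fox ram — query each against bits=101101011011:
query fox: checks bit7=1, bit8=1 (all 1) -> maybe => FALSE POSITIVE
query ram: checks bit5=1, bit6=0, bit8=1 (has a 0) -> no => not a false positive
False positives (alphabetical): fox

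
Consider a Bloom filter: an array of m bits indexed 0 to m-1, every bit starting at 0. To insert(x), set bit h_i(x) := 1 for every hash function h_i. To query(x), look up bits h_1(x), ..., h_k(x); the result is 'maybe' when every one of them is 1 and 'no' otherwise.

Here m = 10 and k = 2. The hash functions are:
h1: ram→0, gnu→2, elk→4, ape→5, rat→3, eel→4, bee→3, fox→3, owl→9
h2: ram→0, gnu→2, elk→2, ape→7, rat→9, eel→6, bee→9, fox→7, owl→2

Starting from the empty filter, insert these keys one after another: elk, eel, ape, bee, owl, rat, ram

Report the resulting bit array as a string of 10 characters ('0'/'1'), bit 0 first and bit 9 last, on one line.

Start: bits=0000000000
After insert 'elk': sets bits 2 4 -> bits=0010100000
After insert 'eel': sets bits 4 6 -> bits=0010101000
After insert 'ape': sets bits 5 7 -> bits=0010111100
After insert 'bee': sets bits 3 9 -> bits=0011111101
After insert 'owl': sets bits 2 9 -> bits=0011111101
After insert 'rat': sets bits 3 9 -> bits=0011111101
After insert 'ram': sets bits 0 -> bits=1011111101

Answer: 1011111101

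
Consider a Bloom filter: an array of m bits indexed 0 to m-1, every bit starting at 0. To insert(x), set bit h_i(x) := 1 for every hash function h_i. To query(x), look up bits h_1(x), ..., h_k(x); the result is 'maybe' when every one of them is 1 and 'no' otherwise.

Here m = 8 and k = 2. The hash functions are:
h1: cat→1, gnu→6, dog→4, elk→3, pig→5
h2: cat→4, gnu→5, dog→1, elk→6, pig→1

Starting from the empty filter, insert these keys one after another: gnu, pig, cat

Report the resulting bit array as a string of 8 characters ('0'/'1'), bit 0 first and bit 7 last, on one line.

Start: bits=00000000
After insert 'gnu': sets bits 5 6 -> bits=00000110
After insert 'pig': sets bits 1 5 -> bits=01000110
After insert 'cat': sets bits 1 4 -> bits=01001110

Answer: 01001110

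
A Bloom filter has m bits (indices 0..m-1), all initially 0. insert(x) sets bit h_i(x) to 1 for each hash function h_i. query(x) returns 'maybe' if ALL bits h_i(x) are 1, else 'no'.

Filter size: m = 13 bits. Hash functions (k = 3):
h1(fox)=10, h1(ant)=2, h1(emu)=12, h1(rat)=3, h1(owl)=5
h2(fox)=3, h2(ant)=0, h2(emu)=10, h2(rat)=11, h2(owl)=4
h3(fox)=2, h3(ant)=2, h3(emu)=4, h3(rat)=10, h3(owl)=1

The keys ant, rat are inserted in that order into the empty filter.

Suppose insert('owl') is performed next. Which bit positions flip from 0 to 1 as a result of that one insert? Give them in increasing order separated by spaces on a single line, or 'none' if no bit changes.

Start: bits=0000000000000
After insert 'ant': sets bits 0 2 -> bits=1010000000000
After insert 'rat': sets bits 3 10 11 -> bits=1011000000110
insert 'owl' would touch bits 1 4 5; currently bit1=0, bit4=0, bit5=0
Bits that are 0 among those (would change 0->1): 1 4 5

Answer: 1 4 5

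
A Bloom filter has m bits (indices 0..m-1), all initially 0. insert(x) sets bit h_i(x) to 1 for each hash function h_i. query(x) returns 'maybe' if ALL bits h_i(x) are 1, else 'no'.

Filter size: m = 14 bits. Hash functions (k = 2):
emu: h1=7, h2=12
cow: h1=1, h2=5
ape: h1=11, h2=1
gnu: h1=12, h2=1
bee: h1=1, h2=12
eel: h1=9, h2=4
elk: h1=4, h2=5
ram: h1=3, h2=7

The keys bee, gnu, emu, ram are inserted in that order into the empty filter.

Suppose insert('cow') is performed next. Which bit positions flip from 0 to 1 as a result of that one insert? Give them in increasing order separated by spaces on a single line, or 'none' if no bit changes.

Answer: 5

Derivation:
Start: bits=00000000000000
After insert 'bee': sets bits 1 12 -> bits=01000000000010
After insert 'gnu': sets bits 1 12 -> bits=01000000000010
After insert 'emu': sets bits 7 12 -> bits=01000001000010
After insert 'ram': sets bits 3 7 -> bits=01010001000010
insert 'cow' would touch bits 1 5; currently bit1=1, bit5=0
Bits that are 0 among those (would change 0->1): 5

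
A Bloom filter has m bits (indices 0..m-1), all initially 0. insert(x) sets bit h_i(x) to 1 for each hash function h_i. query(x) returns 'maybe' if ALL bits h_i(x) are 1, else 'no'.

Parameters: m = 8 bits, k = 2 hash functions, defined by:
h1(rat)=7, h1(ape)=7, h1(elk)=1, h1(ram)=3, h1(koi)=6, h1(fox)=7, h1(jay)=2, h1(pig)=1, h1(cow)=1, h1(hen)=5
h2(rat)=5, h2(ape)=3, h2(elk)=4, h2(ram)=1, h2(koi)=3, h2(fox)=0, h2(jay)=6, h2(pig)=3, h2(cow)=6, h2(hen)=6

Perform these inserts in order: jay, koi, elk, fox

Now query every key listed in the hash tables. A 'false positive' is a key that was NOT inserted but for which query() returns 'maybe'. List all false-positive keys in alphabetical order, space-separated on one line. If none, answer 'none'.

Start: bits=00000000
After insert 'jay': sets bits 2 6 -> bits=00100010
After insert 'koi': sets bits 3 6 -> bits=00110010
After insert 'elk': sets bits 1 4 -> bits=01111010
After insert 'fox': sets bits 0 7 -> bits=11111011
Not inserted: ape cow hen pig ram rat — query each against bits=11111011:
query ape: checks bit3=1, bit7=1 (all 1) -> maybe => FALSE POSITIVE
query cow: checks bit1=1, bit6=1 (all 1) -> maybe => FALSE POSITIVE
query hen: checks bit5=0, bit6=1 (has a 0) -> no => not a false positive
query pig: checks bit1=1, bit3=1 (all 1) -> maybe => FALSE POSITIVE
query ram: checks bit1=1, bit3=1 (all 1) -> maybe => FALSE POSITIVE
query rat: checks bit5=0, bit7=1 (has a 0) -> no => not a false positive
False positives (alphabetical): ape cow pig ram

Answer: ape cow pig ram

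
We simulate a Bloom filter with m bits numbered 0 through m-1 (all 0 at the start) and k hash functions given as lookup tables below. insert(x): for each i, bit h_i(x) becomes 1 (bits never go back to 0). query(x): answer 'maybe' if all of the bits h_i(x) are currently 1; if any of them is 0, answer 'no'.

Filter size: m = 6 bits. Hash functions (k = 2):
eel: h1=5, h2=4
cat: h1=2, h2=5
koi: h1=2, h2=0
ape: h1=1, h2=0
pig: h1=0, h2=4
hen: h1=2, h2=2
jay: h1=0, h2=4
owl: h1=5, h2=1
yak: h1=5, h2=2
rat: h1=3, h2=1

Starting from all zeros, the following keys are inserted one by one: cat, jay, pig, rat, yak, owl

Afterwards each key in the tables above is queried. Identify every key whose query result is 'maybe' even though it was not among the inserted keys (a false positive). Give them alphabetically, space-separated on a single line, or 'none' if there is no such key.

Start: bits=000000
After insert 'cat': sets bits 2 5 -> bits=001001
After insert 'jay': sets bits 0 4 -> bits=101011
After insert 'pig': sets bits 0 4 -> bits=101011
After insert 'rat': sets bits 1 3 -> bits=111111
After insert 'yak': sets bits 2 5 -> bits=111111
After insert 'owl': sets bits 1 5 -> bits=111111
Not inserted: ape eel hen koi — query each against bits=111111:
query ape: checks bit0=1, bit1=1 (all 1) -> maybe => FALSE POSITIVE
query eel: checks bit4=1, bit5=1 (all 1) -> maybe => FALSE POSITIVE
query hen: checks bit2=1 (all 1) -> maybe => FALSE POSITIVE
query koi: checks bit0=1, bit2=1 (all 1) -> maybe => FALSE POSITIVE
False positives (alphabetical): ape eel hen koi

Answer: ape eel hen koi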